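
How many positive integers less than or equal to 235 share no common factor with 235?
184

235 = 5 × 47
φ(n) = n × ∏(1 - 1/p) for each prime p dividing n
φ(235) = 235 × (1 - 1/5) × (1 - 1/47) = 184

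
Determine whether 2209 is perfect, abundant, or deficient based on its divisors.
deficient

Proper divisors of 2209: sum = 1 + 47 = 48
Since 48 < 2209, 2209 is deficient.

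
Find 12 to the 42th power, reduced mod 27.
0

Repeated squaring. Binary of 42 = 101010.
12^1 ≡ 12 (mod 27); 12^2 ≡ 9 (mod 27); 12^4 ≡ 0 (mod 27); 12^8 ≡ 0 (mod 27); 12^16 ≡ 0 (mod 27); 12^32 ≡ 0 (mod 27)
12^42 = 12^2 × 12^8 × 12^32 ≡ 0 (mod 27)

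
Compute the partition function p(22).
1002

p(n) counts ways to write n as a sum of positive integers (order ignored).
Euler's pentagonal recurrence: p(k) = p(k-1) + p(k-2) - p(k-5) - p(k-7) + p(k-12) + p(k-15) - ... (offsets j(3j∓1)/2, signs ++--, p(0)=1, p(<0)=0).
DP table for k = 0..21: p(0)=1, p(1)=1, p(2)=2, p(3)=3, p(4)=5, p(5)=7, p(6)=11, p(7)=15, p(8)=22, p(9)=30, p(10)=42, p(11)=56, p(12)=77, p(13)=101, p(14)=135, p(15)=176, p(16)=231, p(17)=297, p(18)=385, p(19)=490, p(20)=627, p(21)=792.
Final step: p(22) = p(21) + p(20) - p(17) - p(15) + p(10) + p(7) - p(0)
= 792 + 627 - 297 - 176 + 42 + 15 - 1
= 1002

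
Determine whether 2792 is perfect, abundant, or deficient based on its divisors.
deficient

Proper divisors of 2792: sum = 1 + 2 + 4 + 8 + 349 + 698 + 1396 = 2458
Since 2458 < 2792, 2792 is deficient.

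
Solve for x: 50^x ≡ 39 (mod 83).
37

Baby-step giant-step with step n = ⌈√83⌉ = 10.
Baby steps 50^j mod 83 (j:value) for j=0..9: 0:1, 1:50, 2:10, 3:2, 4:17, 5:20, 6:4, 7:34, 8:40, 9:8.
Giant-step multiplier: 50^(-10) ≡ 50^(82-10) = 50^72 ≡ 11 (mod 83).
Giant steps γ_i = 39·11^i mod 83: γ_0=39, γ_1=14, γ_2=71, γ_3=34 (in table at j=7).
x = i·n + j = 3·10 + 7 = 37.
Check: 50^37 ≡ 39 (mod 83).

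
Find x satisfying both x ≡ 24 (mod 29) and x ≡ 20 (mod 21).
314

Using Chinese Remainder Theorem:
M = 29 × 21 = 609
M1 = 21, M2 = 29
y1 = 21^(-1) mod 29 = 18
y2 = 29^(-1) mod 21 = 8
x = (24×21×18 + 20×29×8) mod 609 = 314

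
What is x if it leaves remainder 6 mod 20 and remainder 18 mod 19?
246

Using Chinese Remainder Theorem:
M = 20 × 19 = 380
M1 = 19, M2 = 20
y1 = 19^(-1) mod 20 = 19
y2 = 20^(-1) mod 19 = 1
x = (6×19×19 + 18×20×1) mod 380 = 246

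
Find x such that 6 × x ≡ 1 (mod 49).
41

gcd(6, 49) = 1, so the inverse exists.
Extended Euclidean algorithm on (49, 6):
49 = 8 × 6 + 1  ⟹  1 = (1)·49 + (-8)·6
So (-8)·6 ≡ 1 (mod 49), i.e. 6^(-1) ≡ -8 ≡ 41 (mod 49).
Check: 6 × 41 = 246 ≡ 1 (mod 49)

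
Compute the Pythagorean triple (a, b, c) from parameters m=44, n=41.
(255, 3608, 3617)

Euclid's formula: a = m² - n², b = 2mn, c = m² + n²
m = 44, n = 41
a = 44² - 41² = 1936 - 1681 = 255
b = 2 × 44 × 41 = 3608
c = 44² + 41² = 1936 + 1681 = 3617
Verification: 255² + 3608² = 65025 + 13017664 = 13082689 = 3617² ✓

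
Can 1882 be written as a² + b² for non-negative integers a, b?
19² + 39² (a=19, b=39)

Factorization: 1882 = 2 × 941
By Fermat: n is sum of two squares iff every prime p ≡ 3 (mod 4) appears to even power.
All primes ≡ 3 (mod 4) appear to even power.
Search a = 0, 1, 2, … for 1882 - a² a perfect square: first hit at a = 19: 1882 - 361 = 1521 = 39².
1882 = 19² + 39² = 361 + 1521 ✓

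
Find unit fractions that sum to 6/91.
1/16 + 1/292 + 1/106288

Greedy algorithm:
6/91: ceiling(91/6) = 16, use 1/16
5/1456: ceiling(1456/5) = 292, use 1/292
1/106288: ceiling(106288/1) = 106288, use 1/106288
Result: 6/91 = 1/16 + 1/292 + 1/106288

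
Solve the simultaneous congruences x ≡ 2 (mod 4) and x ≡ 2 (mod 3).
2

Using Chinese Remainder Theorem:
M = 4 × 3 = 12
M1 = 3, M2 = 4
y1 = 3^(-1) mod 4 = 3
y2 = 4^(-1) mod 3 = 1
x = (2×3×3 + 2×4×1) mod 12 = 2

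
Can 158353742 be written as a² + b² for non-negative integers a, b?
Not possible

Factorization: 158353742 = 2 × 17 × 167^3
By Fermat: n is sum of two squares iff every prime p ≡ 3 (mod 4) appears to even power.
Prime(s) ≡ 3 (mod 4) with odd exponent: [(167, 3)]
Therefore 158353742 cannot be expressed as a² + b².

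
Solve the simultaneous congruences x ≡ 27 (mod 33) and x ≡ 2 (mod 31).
126

Using Chinese Remainder Theorem:
M = 33 × 31 = 1023
M1 = 31, M2 = 33
y1 = 31^(-1) mod 33 = 16
y2 = 33^(-1) mod 31 = 16
x = (27×31×16 + 2×33×16) mod 1023 = 126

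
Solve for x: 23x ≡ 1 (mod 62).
27

gcd(23, 62) = 1, so the inverse exists.
Extended Euclidean algorithm on (62, 23):
62 = 2 × 23 + 16  ⟹  16 = (1)·62 + (-2)·23
23 = 1 × 16 + 7  ⟹  7 = (-1)·62 + (3)·23
16 = 2 × 7 + 2  ⟹  2 = (3)·62 + (-8)·23
7 = 3 × 2 + 1  ⟹  1 = (-10)·62 + (27)·23
So (27)·23 ≡ 1 (mod 62), i.e. 23^(-1) ≡ 27 (mod 62).
Check: 23 × 27 = 621 ≡ 1 (mod 62)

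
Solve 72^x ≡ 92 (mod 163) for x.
53

Baby-step giant-step with step n = ⌈√163⌉ = 13.
Baby steps 72^j mod 163 (j:value) for j=0..12: 0:1, 1:72, 2:131, 3:141, 4:46, 5:52, 6:158, 7:129, 8:160, 9:110, 10:96, 11:66, 12:25.
Giant-step multiplier: 72^(-13) ≡ 72^(162-13) = 72^149 ≡ 70 (mod 163).
Giant steps γ_i = 92·70^i mod 163: γ_0=92, γ_1=83, γ_2=105, γ_3=15, γ_4=72 (in table at j=1).
x = i·n + j = 4·13 + 1 = 53.
Check: 72^53 ≡ 92 (mod 163).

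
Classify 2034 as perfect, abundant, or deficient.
abundant

Proper divisors of 2034: sum = 1 + 2 + 3 + 6 + 9 + 18 + 113 + 226 + 339 + 678 + 1017 = 2412
Since 2412 > 2034, 2034 is abundant.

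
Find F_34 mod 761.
714

Matrix identity: Q^n = [[F_(n+1), F_n], [F_n, F_(n-1)]] with Q = [[1,1],[1,0]].
n = 34 = 100010₂. Square-and-multiply, entries mod 761:
Q^1 = [[1,1],[1,0]]
Q^2 = (Q^1)² = [[2,1],[1,1]]
Q^4 = (Q^2)² = [[5,3],[3,2]]
Q^8 = (Q^4)² = [[34,21],[21,13]]
Q^17 = (Q^8)²·Q = [[301,75],[75,226]]
Q^34 = (Q^17)² = [[340,714],[714,387]]
F_34 mod 761 = Q^34[0][1] = 714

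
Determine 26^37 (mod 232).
8

Repeated squaring. Binary of 37 = 100101.
26^1 ≡ 26 (mod 232); 26^2 ≡ 212 (mod 232); 26^4 ≡ 168 (mod 232); 26^8 ≡ 152 (mod 232); 26^16 ≡ 136 (mod 232); 26^32 ≡ 168 (mod 232)
26^37 = 26^1 × 26^4 × 26^32 ≡ 8 (mod 232)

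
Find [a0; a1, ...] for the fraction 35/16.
[2; 5, 3]

Euclidean algorithm steps:
35 = 2 × 16 + 3
16 = 5 × 3 + 1
3 = 3 × 1 + 0
Continued fraction: [2; 5, 3]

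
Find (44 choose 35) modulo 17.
10

Using Lucas' theorem:
Write n=44 and k=35 in base 17:
n in base 17: [2, 10]
k in base 17: [2, 1]
C(44,35) mod 17 = ∏ C(n_i, k_i) mod 17
Digit binomials (mod 17): C(2,2) = 1; C(10,1) = 10
Product: 1 × 10 = 10 ≡ 10 (mod 17)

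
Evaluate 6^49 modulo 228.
156

Repeated squaring. Binary of 49 = 110001.
6^1 ≡ 6 (mod 228); 6^2 ≡ 36 (mod 228); 6^4 ≡ 156 (mod 228); 6^8 ≡ 168 (mod 228); 6^16 ≡ 180 (mod 228); 6^32 ≡ 24 (mod 228)
6^49 = 6^1 × 6^16 × 6^32 ≡ 156 (mod 228)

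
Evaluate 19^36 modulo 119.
50

Repeated squaring. Binary of 36 = 100100.
19^1 ≡ 19 (mod 119); 19^2 ≡ 4 (mod 119); 19^4 ≡ 16 (mod 119); 19^8 ≡ 18 (mod 119); 19^16 ≡ 86 (mod 119); 19^32 ≡ 18 (mod 119)
19^36 = 19^4 × 19^32 ≡ 50 (mod 119)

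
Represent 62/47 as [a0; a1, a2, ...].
[1; 3, 7, 2]

Euclidean algorithm steps:
62 = 1 × 47 + 15
47 = 3 × 15 + 2
15 = 7 × 2 + 1
2 = 2 × 1 + 0
Continued fraction: [1; 3, 7, 2]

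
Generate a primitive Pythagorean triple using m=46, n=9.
(2035, 828, 2197)

Euclid's formula: a = m² - n², b = 2mn, c = m² + n²
m = 46, n = 9
a = 46² - 9² = 2116 - 81 = 2035
b = 2 × 46 × 9 = 828
c = 46² + 9² = 2116 + 81 = 2197
Verification: 2035² + 828² = 4141225 + 685584 = 4826809 = 2197² ✓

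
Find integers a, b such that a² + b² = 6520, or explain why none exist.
Not possible

Factorization: 6520 = 2^3 × 5 × 163
By Fermat: n is sum of two squares iff every prime p ≡ 3 (mod 4) appears to even power.
Prime(s) ≡ 3 (mod 4) with odd exponent: [(163, 1)]
Therefore 6520 cannot be expressed as a² + b².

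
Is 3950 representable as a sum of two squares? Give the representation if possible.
Not possible

Factorization: 3950 = 2 × 5^2 × 79
By Fermat: n is sum of two squares iff every prime p ≡ 3 (mod 4) appears to even power.
Prime(s) ≡ 3 (mod 4) with odd exponent: [(79, 1)]
Therefore 3950 cannot be expressed as a² + b².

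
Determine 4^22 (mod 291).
91

Repeated squaring. Binary of 22 = 10110.
4^1 ≡ 4 (mod 291); 4^2 ≡ 16 (mod 291); 4^4 ≡ 256 (mod 291); 4^8 ≡ 61 (mod 291); 4^16 ≡ 229 (mod 291)
4^22 = 4^2 × 4^4 × 4^16 ≡ 91 (mod 291)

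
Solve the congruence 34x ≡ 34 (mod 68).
x ≡ 1 (mod 2)

gcd(34, 68) = 34, which divides 34, so solutions exist.
Divide through by 34: x ≡ 1 (mod 2).
The coefficient of x is now 1, so x ≡ 1 (mod 2).
Check: 34 × 1 = 34 ≡ 34 (mod 68).
x ≡ 1 (mod 2), giving 34 solutions mod 68.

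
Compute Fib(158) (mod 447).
353

Matrix identity: Q^n = [[F_(n+1), F_n], [F_n, F_(n-1)]] with Q = [[1,1],[1,0]].
n = 158 = 10011110₂. Square-and-multiply, entries mod 447:
Q^1 = [[1,1],[1,0]]
Q^2 = (Q^1)² = [[2,1],[1,1]]
Q^4 = (Q^2)² = [[5,3],[3,2]]
Q^9 = (Q^4)²·Q = [[55,34],[34,21]]
Q^19 = (Q^9)²·Q = [[60,158],[158,349]]
Q^39 = (Q^19)²·Q = [[210,403],[403,254]]
Q^79 = (Q^39)²·Q = [[141,442],[442,146]]
Q^158 = (Q^79)² = [[238,353],[353,332]]
F_158 mod 447 = Q^158[0][1] = 353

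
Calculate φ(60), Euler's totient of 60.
16

60 = 2^2 × 3 × 5
φ(n) = n × ∏(1 - 1/p) for each prime p dividing n
φ(60) = 60 × (1 - 1/2) × (1 - 1/3) × (1 - 1/5) = 16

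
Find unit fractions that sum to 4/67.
1/17 + 1/1139

Greedy algorithm:
4/67: ceiling(67/4) = 17, use 1/17
1/1139: ceiling(1139/1) = 1139, use 1/1139
Result: 4/67 = 1/17 + 1/1139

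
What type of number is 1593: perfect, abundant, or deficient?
deficient

Proper divisors of 1593: sum = 1 + 3 + 9 + 27 + 59 + 177 + 531 = 807
Since 807 < 1593, 1593 is deficient.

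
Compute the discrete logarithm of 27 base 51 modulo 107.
76

Baby-step giant-step with step n = ⌈√107⌉ = 11.
Baby steps 51^j mod 107 (j:value) for j=0..10: 0:1, 1:51, 2:33, 3:78, 4:19, 5:6, 6:92, 7:91, 8:40, 9:7, 10:36.
Giant-step multiplier: 51^(-11) ≡ 51^(106-11) = 51^95 ≡ 63 (mod 107).
Giant steps γ_i = 27·63^i mod 107: γ_0=27, γ_1=96, γ_2=56, γ_3=104, γ_4=25, γ_5=77, γ_6=36 (in table at j=10).
x = i·n + j = 6·11 + 10 = 76.
Check: 51^76 ≡ 27 (mod 107).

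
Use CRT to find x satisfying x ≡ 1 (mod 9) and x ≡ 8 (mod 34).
280

Using Chinese Remainder Theorem:
M = 9 × 34 = 306
M1 = 34, M2 = 9
y1 = 34^(-1) mod 9 = 4
y2 = 9^(-1) mod 34 = 19
x = (1×34×4 + 8×9×19) mod 306 = 280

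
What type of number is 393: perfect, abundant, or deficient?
deficient

Proper divisors of 393: sum = 1 + 3 + 131 = 135
Since 135 < 393, 393 is deficient.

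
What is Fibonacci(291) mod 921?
245

Matrix identity: Q^n = [[F_(n+1), F_n], [F_n, F_(n-1)]] with Q = [[1,1],[1,0]].
n = 291 = 100100011₂. Square-and-multiply, entries mod 921:
Q^1 = [[1,1],[1,0]]
Q^2 = (Q^1)² = [[2,1],[1,1]]
Q^4 = (Q^2)² = [[5,3],[3,2]]
Q^9 = (Q^4)²·Q = [[55,34],[34,21]]
Q^18 = (Q^9)² = [[497,742],[742,676]]
Q^36 = (Q^18)² = [[908,21],[21,887]]
Q^72 = (Q^36)² = [[610,855],[855,676]]
Q^145 = (Q^72)²·Q = [[544,688],[688,777]]
Q^291 = (Q^145)²·Q = [[66,245],[245,742]]
F_291 mod 921 = Q^291[0][1] = 245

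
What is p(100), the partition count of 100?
190569292

p(n) counts ways to write n as a sum of positive integers (order ignored).
Euler's pentagonal recurrence: p(k) = p(k-1) + p(k-2) - p(k-5) - p(k-7) + p(k-12) + p(k-15) - ... (offsets j(3j∓1)/2, signs ++--, p(0)=1, p(<0)=0).
DP table for k = 0..99: p(0)=1, p(1)=1, p(2)=2, p(3)=3, p(4)=5, p(5)=7, p(6)=11, p(7)=15, p(8)=22, p(9)=30, p(10)=42, p(11)=56, p(12)=77, p(13)=101, p(14)=135, p(15)=176, p(16)=231, p(17)=297, p(18)=385, p(19)=490, p(20)=627, p(21)=792, p(22)=1002, p(23)=1255, p(24)=1575, p(25)=1958, p(26)=2436, p(27)=3010, p(28)=3718, p(29)=4565, p(30)=5604, p(31)=6842, p(32)=8349, p(33)=10143, p(34)=12310, p(35)=14883, p(36)=17977, p(37)=21637, p(38)=26015, p(39)=31185, p(40)=37338, p(41)=44583, p(42)=53174, p(43)=63261, p(44)=75175, p(45)=89134, p(46)=105558, p(47)=124754, p(48)=147273, p(49)=173525, p(50)=204226, p(51)=239943, p(52)=281589, p(53)=329931, p(54)=386155, p(55)=451276, p(56)=526823, p(57)=614154, p(58)=715220, p(59)=831820, p(60)=966467, p(61)=1121505, p(62)=1300156, p(63)=1505499, p(64)=1741630, p(65)=2012558, p(66)=2323520, p(67)=2679689, p(68)=3087735, p(69)=3554345, p(70)=4087968, p(71)=4697205, p(72)=5392783, p(73)=6185689, p(74)=7089500, p(75)=8118264, p(76)=9289091, p(77)=10619863, p(78)=12132164, p(79)=13848650, p(80)=15796476, p(81)=18004327, p(82)=20506255, p(83)=23338469, p(84)=26543660, p(85)=30167357, p(86)=34262962, p(87)=38887673, p(88)=44108109, p(89)=49995925, p(90)=56634173, p(91)=64112359, p(92)=72533807, p(93)=82010177, p(94)=92669720, p(95)=104651419, p(96)=118114304, p(97)=133230930, p(98)=150198136, p(99)=169229875.
Final step: p(100) = p(99) + p(98) - p(95) - p(93) + p(88) + p(85) - p(78) - p(74) + p(65) + p(60) - p(49) - p(43) + p(30) + p(23) - p(8) - p(0)
= 169229875 + 150198136 - 104651419 - 82010177 + 44108109 + 30167357 - 12132164 - 7089500 + 2012558 + 966467 - 173525 - 63261 + 5604 + 1255 - 22 - 1
= 190569292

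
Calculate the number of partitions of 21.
792

p(n) counts ways to write n as a sum of positive integers (order ignored).
Euler's pentagonal recurrence: p(k) = p(k-1) + p(k-2) - p(k-5) - p(k-7) + p(k-12) + p(k-15) - ... (offsets j(3j∓1)/2, signs ++--, p(0)=1, p(<0)=0).
DP table for k = 0..20: p(0)=1, p(1)=1, p(2)=2, p(3)=3, p(4)=5, p(5)=7, p(6)=11, p(7)=15, p(8)=22, p(9)=30, p(10)=42, p(11)=56, p(12)=77, p(13)=101, p(14)=135, p(15)=176, p(16)=231, p(17)=297, p(18)=385, p(19)=490, p(20)=627.
Final step: p(21) = p(20) + p(19) - p(16) - p(14) + p(9) + p(6)
= 627 + 490 - 231 - 135 + 30 + 11
= 792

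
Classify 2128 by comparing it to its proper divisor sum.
abundant

Proper divisors of 2128: sum = 1 + 2 + 4 + 7 + 8 + 14 + 16 + 19 + ... + 266 + 304 + 532 + 1064 (19 divisors) = 2832
Since 2832 > 2128, 2128 is abundant.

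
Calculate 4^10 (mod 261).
139

Repeated squaring. Binary of 10 = 1010.
4^1 ≡ 4 (mod 261); 4^2 ≡ 16 (mod 261); 4^4 ≡ 256 (mod 261); 4^8 ≡ 25 (mod 261)
4^10 = 4^2 × 4^8 ≡ 139 (mod 261)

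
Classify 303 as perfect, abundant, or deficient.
deficient

Proper divisors of 303: sum = 1 + 3 + 101 = 105
Since 105 < 303, 303 is deficient.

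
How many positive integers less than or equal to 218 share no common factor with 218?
108

218 = 2 × 109
φ(n) = n × ∏(1 - 1/p) for each prime p dividing n
φ(218) = 218 × (1 - 1/2) × (1 - 1/109) = 108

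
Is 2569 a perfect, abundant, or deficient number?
deficient

Proper divisors of 2569: sum = 1 + 7 + 367 = 375
Since 375 < 2569, 2569 is deficient.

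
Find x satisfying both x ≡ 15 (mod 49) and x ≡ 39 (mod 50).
1289

Using Chinese Remainder Theorem:
M = 49 × 50 = 2450
M1 = 50, M2 = 49
y1 = 50^(-1) mod 49 = 1
y2 = 49^(-1) mod 50 = 49
x = (15×50×1 + 39×49×49) mod 2450 = 1289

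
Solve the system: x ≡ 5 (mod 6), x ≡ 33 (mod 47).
221

Using Chinese Remainder Theorem:
M = 6 × 47 = 282
M1 = 47, M2 = 6
y1 = 47^(-1) mod 6 = 5
y2 = 6^(-1) mod 47 = 8
x = (5×47×5 + 33×6×8) mod 282 = 221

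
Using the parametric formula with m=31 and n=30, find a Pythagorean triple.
(61, 1860, 1861)

Euclid's formula: a = m² - n², b = 2mn, c = m² + n²
m = 31, n = 30
a = 31² - 30² = 961 - 900 = 61
b = 2 × 31 × 30 = 1860
c = 31² + 30² = 961 + 900 = 1861
Verification: 61² + 1860² = 3721 + 3459600 = 3463321 = 1861² ✓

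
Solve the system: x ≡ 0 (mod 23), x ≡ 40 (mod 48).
184

Using Chinese Remainder Theorem:
M = 23 × 48 = 1104
M1 = 48, M2 = 23
y1 = 48^(-1) mod 23 = 12
y2 = 23^(-1) mod 48 = 23
x = (0×48×12 + 40×23×23) mod 1104 = 184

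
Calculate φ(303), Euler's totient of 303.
200

303 = 3 × 101
φ(n) = n × ∏(1 - 1/p) for each prime p dividing n
φ(303) = 303 × (1 - 1/3) × (1 - 1/101) = 200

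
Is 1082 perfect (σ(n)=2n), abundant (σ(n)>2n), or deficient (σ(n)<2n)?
deficient

Proper divisors of 1082: sum = 1 + 2 + 541 = 544
Since 544 < 1082, 1082 is deficient.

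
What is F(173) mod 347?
123

Matrix identity: Q^n = [[F_(n+1), F_n], [F_n, F_(n-1)]] with Q = [[1,1],[1,0]].
n = 173 = 10101101₂. Square-and-multiply, entries mod 347:
Q^1 = [[1,1],[1,0]]
Q^2 = (Q^1)² = [[2,1],[1,1]]
Q^5 = (Q^2)²·Q = [[8,5],[5,3]]
Q^10 = (Q^5)² = [[89,55],[55,34]]
Q^21 = (Q^10)²·Q = [[14,189],[189,172]]
Q^43 = (Q^21)²·Q = [[283,176],[176,107]]
Q^86 = (Q^43)² = [[25,281],[281,91]]
Q^173 = (Q^86)²·Q = [[101,123],[123,325]]
F_173 mod 347 = Q^173[0][1] = 123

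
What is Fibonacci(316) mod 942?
471

Matrix identity: Q^n = [[F_(n+1), F_n], [F_n, F_(n-1)]] with Q = [[1,1],[1,0]].
n = 316 = 100111100₂. Square-and-multiply, entries mod 942:
Q^1 = [[1,1],[1,0]]
Q^2 = (Q^1)² = [[2,1],[1,1]]
Q^4 = (Q^2)² = [[5,3],[3,2]]
Q^9 = (Q^4)²·Q = [[55,34],[34,21]]
Q^19 = (Q^9)²·Q = [[171,413],[413,700]]
Q^39 = (Q^19)²·Q = [[927,106],[106,821]]
Q^79 = (Q^39)²·Q = [[813,157],[157,656]]
Q^158 = (Q^79)² = [[784,785],[785,941]]
Q^316 = (Q^158)² = [[629,471],[471,158]]
F_316 mod 942 = Q^316[0][1] = 471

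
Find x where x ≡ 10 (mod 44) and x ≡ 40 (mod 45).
670

Using Chinese Remainder Theorem:
M = 44 × 45 = 1980
M1 = 45, M2 = 44
y1 = 45^(-1) mod 44 = 1
y2 = 44^(-1) mod 45 = 44
x = (10×45×1 + 40×44×44) mod 1980 = 670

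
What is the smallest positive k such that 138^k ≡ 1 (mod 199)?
22

199 is prime, so ord(138) divides φ(199) = 198.
Divisors of 198: 1, 2, 3, 6, 9, 11, 18, 22, 33, 66, 99, 198.
Repeated squaring: 138^1 ≡ 138, 138^2 ≡ 139, 138^4 ≡ 18, 138^8 ≡ 125, 138^16 ≡ 103, 138^32 ≡ 62, 138^64 ≡ 63, 138^128 ≡ 188 (mod 199).
Test 138^d mod 199 for each divisor d in increasing order:
138^1 ≡ 138
138^2 ≡ 139
138^3 = 138^2·138^1 ≡ 78
138^6 = 138^4·138^2 ≡ 114
138^9 = 138^8·138^1 ≡ 136
138^11 = 138^8·138^2·138^1 ≡ 198
138^18 = 138^16·138^2 ≡ 188
138^22 = 138^16·138^4·138^2 ≡ 1  ← first divisor giving 1
The order is 22.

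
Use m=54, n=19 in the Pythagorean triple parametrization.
(2555, 2052, 3277)

Euclid's formula: a = m² - n², b = 2mn, c = m² + n²
m = 54, n = 19
a = 54² - 19² = 2916 - 361 = 2555
b = 2 × 54 × 19 = 2052
c = 54² + 19² = 2916 + 361 = 3277
Verification: 2555² + 2052² = 6528025 + 4210704 = 10738729 = 3277² ✓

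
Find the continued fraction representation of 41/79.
[0; 1, 1, 12, 1, 2]

Euclidean algorithm steps:
41 = 0 × 79 + 41
79 = 1 × 41 + 38
41 = 1 × 38 + 3
38 = 12 × 3 + 2
3 = 1 × 2 + 1
2 = 2 × 1 + 0
Continued fraction: [0; 1, 1, 12, 1, 2]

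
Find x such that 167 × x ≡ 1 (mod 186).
137

gcd(167, 186) = 1, so the inverse exists.
Extended Euclidean algorithm on (186, 167):
186 = 1 × 167 + 19  ⟹  19 = (1)·186 + (-1)·167
167 = 8 × 19 + 15  ⟹  15 = (-8)·186 + (9)·167
19 = 1 × 15 + 4  ⟹  4 = (9)·186 + (-10)·167
15 = 3 × 4 + 3  ⟹  3 = (-35)·186 + (39)·167
4 = 1 × 3 + 1  ⟹  1 = (44)·186 + (-49)·167
So (-49)·167 ≡ 1 (mod 186), i.e. 167^(-1) ≡ -49 ≡ 137 (mod 186).
Check: 167 × 137 = 22879 ≡ 1 (mod 186)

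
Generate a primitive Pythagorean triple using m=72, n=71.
(143, 10224, 10225)

Euclid's formula: a = m² - n², b = 2mn, c = m² + n²
m = 72, n = 71
a = 72² - 71² = 5184 - 5041 = 143
b = 2 × 72 × 71 = 10224
c = 72² + 71² = 5184 + 5041 = 10225
Verification: 143² + 10224² = 20449 + 104530176 = 104550625 = 10225² ✓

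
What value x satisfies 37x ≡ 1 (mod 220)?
113

gcd(37, 220) = 1, so the inverse exists.
Extended Euclidean algorithm on (220, 37):
220 = 5 × 37 + 35  ⟹  35 = (1)·220 + (-5)·37
37 = 1 × 35 + 2  ⟹  2 = (-1)·220 + (6)·37
35 = 17 × 2 + 1  ⟹  1 = (18)·220 + (-107)·37
So (-107)·37 ≡ 1 (mod 220), i.e. 37^(-1) ≡ -107 ≡ 113 (mod 220).
Check: 37 × 113 = 4181 ≡ 1 (mod 220)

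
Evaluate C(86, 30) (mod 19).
0

Using Lucas' theorem:
Write n=86 and k=30 in base 19:
n in base 19: [4, 10]
k in base 19: [1, 11]
C(86,30) mod 19 = ∏ C(n_i, k_i) mod 19
Digit binomials (mod 19): C(4,1) = 4; C(10,11) = 0 (k_i > n_i)
Product: 4 × 0 = 0 ≡ 0 (mod 19)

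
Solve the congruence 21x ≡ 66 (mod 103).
x ≡ 62 (mod 103)

gcd(21, 103) = 1, which divides 66, so solutions exist.
Find 21^(-1) mod 103 by the extended Euclidean algorithm:
103 = 4 × 21 + 19  ⟹  19 = (1)·103 + (-4)·21
21 = 1 × 19 + 2  ⟹  2 = (-1)·103 + (5)·21
19 = 9 × 2 + 1  ⟹  1 = (10)·103 + (-49)·21
So (-49)·21 ≡ 1 (mod 103), i.e. 21^(-1) ≡ -49 ≡ 54 (mod 103).
x ≡ 54 × 66 = 3564 ≡ 62 (mod 103).
Check: 21 × 62 = 1302 ≡ 66 (mod 103).
Unique solution: x ≡ 62 (mod 103)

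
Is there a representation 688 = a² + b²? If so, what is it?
Not possible

Factorization: 688 = 2^4 × 43
By Fermat: n is sum of two squares iff every prime p ≡ 3 (mod 4) appears to even power.
Prime(s) ≡ 3 (mod 4) with odd exponent: [(43, 1)]
Therefore 688 cannot be expressed as a² + b².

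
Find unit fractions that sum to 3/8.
1/3 + 1/24

Greedy algorithm:
3/8: ceiling(8/3) = 3, use 1/3
1/24: ceiling(24/1) = 24, use 1/24
Result: 3/8 = 1/3 + 1/24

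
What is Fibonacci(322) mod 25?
11

Matrix identity: Q^n = [[F_(n+1), F_n], [F_n, F_(n-1)]] with Q = [[1,1],[1,0]].
n = 322 = 101000010₂. Square-and-multiply, entries mod 25:
Q^1 = [[1,1],[1,0]]
Q^2 = (Q^1)² = [[2,1],[1,1]]
Q^5 = (Q^2)²·Q = [[8,5],[5,3]]
Q^10 = (Q^5)² = [[14,5],[5,9]]
Q^20 = (Q^10)² = [[21,15],[15,6]]
Q^40 = (Q^20)² = [[16,5],[5,11]]
Q^80 = (Q^40)² = [[6,10],[10,21]]
Q^161 = (Q^80)²·Q = [[6,11],[11,20]]
Q^322 = (Q^161)² = [[7,11],[11,21]]
F_322 mod 25 = Q^322[0][1] = 11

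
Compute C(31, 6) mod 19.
12

Using Lucas' theorem:
Write n=31 and k=6 in base 19:
n in base 19: [1, 12]
k in base 19: [0, 6]
C(31,6) mod 19 = ∏ C(n_i, k_i) mod 19
Digit binomials (mod 19): C(1,0) = 1; C(12,6) = 924 ≡ 12
Product: 1 × 12 = 12 ≡ 12 (mod 19)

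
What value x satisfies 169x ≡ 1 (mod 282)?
277

gcd(169, 282) = 1, so the inverse exists.
Extended Euclidean algorithm on (282, 169):
282 = 1 × 169 + 113  ⟹  113 = (1)·282 + (-1)·169
169 = 1 × 113 + 56  ⟹  56 = (-1)·282 + (2)·169
113 = 2 × 56 + 1  ⟹  1 = (3)·282 + (-5)·169
So (-5)·169 ≡ 1 (mod 282), i.e. 169^(-1) ≡ -5 ≡ 277 (mod 282).
Check: 169 × 277 = 46813 ≡ 1 (mod 282)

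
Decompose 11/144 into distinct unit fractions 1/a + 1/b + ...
1/14 + 1/202 + 1/101808

Greedy algorithm:
11/144: ceiling(144/11) = 14, use 1/14
5/1008: ceiling(1008/5) = 202, use 1/202
1/101808: ceiling(101808/1) = 101808, use 1/101808
Result: 11/144 = 1/14 + 1/202 + 1/101808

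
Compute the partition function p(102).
241265379

p(n) counts ways to write n as a sum of positive integers (order ignored).
Euler's pentagonal recurrence: p(k) = p(k-1) + p(k-2) - p(k-5) - p(k-7) + p(k-12) + p(k-15) - ... (offsets j(3j∓1)/2, signs ++--, p(0)=1, p(<0)=0).
DP table for k = 0..101: p(0)=1, p(1)=1, p(2)=2, p(3)=3, p(4)=5, p(5)=7, p(6)=11, p(7)=15, p(8)=22, p(9)=30, p(10)=42, p(11)=56, p(12)=77, p(13)=101, p(14)=135, p(15)=176, p(16)=231, p(17)=297, p(18)=385, p(19)=490, p(20)=627, p(21)=792, p(22)=1002, p(23)=1255, p(24)=1575, p(25)=1958, p(26)=2436, p(27)=3010, p(28)=3718, p(29)=4565, p(30)=5604, p(31)=6842, p(32)=8349, p(33)=10143, p(34)=12310, p(35)=14883, p(36)=17977, p(37)=21637, p(38)=26015, p(39)=31185, p(40)=37338, p(41)=44583, p(42)=53174, p(43)=63261, p(44)=75175, p(45)=89134, p(46)=105558, p(47)=124754, p(48)=147273, p(49)=173525, p(50)=204226, p(51)=239943, p(52)=281589, p(53)=329931, p(54)=386155, p(55)=451276, p(56)=526823, p(57)=614154, p(58)=715220, p(59)=831820, p(60)=966467, p(61)=1121505, p(62)=1300156, p(63)=1505499, p(64)=1741630, p(65)=2012558, p(66)=2323520, p(67)=2679689, p(68)=3087735, p(69)=3554345, p(70)=4087968, p(71)=4697205, p(72)=5392783, p(73)=6185689, p(74)=7089500, p(75)=8118264, p(76)=9289091, p(77)=10619863, p(78)=12132164, p(79)=13848650, p(80)=15796476, p(81)=18004327, p(82)=20506255, p(83)=23338469, p(84)=26543660, p(85)=30167357, p(86)=34262962, p(87)=38887673, p(88)=44108109, p(89)=49995925, p(90)=56634173, p(91)=64112359, p(92)=72533807, p(93)=82010177, p(94)=92669720, p(95)=104651419, p(96)=118114304, p(97)=133230930, p(98)=150198136, p(99)=169229875, p(100)=190569292, p(101)=214481126.
Final step: p(102) = p(101) + p(100) - p(97) - p(95) + p(90) + p(87) - p(80) - p(76) + p(67) + p(62) - p(51) - p(45) + p(32) + p(25) - p(10) - p(2)
= 214481126 + 190569292 - 133230930 - 104651419 + 56634173 + 38887673 - 15796476 - 9289091 + 2679689 + 1300156 - 239943 - 89134 + 8349 + 1958 - 42 - 2
= 241265379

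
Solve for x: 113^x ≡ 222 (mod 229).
53

Baby-step giant-step with step n = ⌈√229⌉ = 16.
Baby steps 113^j mod 229 (j:value) for j=0..15: 0:1, 1:113, 2:174, 3:197, 4:48, 5:157, 6:108, 7:67, 8:14, 9:208, 10:146, 11:10, 12:214, 13:137, 14:138, 15:22.
Giant-step multiplier: 113^(-16) ≡ 113^(228-16) = 113^212 ≡ 111 (mod 229).
Giant steps γ_i = 222·111^i mod 229: γ_0=222, γ_1=139, γ_2=86, γ_3=157 (in table at j=5).
x = i·n + j = 3·16 + 5 = 53.
Check: 113^53 ≡ 222 (mod 229).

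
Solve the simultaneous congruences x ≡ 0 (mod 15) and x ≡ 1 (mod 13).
105

Using Chinese Remainder Theorem:
M = 15 × 13 = 195
M1 = 13, M2 = 15
y1 = 13^(-1) mod 15 = 7
y2 = 15^(-1) mod 13 = 7
x = (0×13×7 + 1×15×7) mod 195 = 105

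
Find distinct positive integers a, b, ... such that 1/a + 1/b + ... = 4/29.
1/8 + 1/78 + 1/9048

Greedy algorithm:
4/29: ceiling(29/4) = 8, use 1/8
3/232: ceiling(232/3) = 78, use 1/78
1/9048: ceiling(9048/1) = 9048, use 1/9048
Result: 4/29 = 1/8 + 1/78 + 1/9048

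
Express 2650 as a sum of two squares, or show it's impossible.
7² + 51² (a=7, b=51)

Factorization: 2650 = 2 × 5^2 × 53
By Fermat: n is sum of two squares iff every prime p ≡ 3 (mod 4) appears to even power.
All primes ≡ 3 (mod 4) appear to even power.
Search a = 0, 1, 2, … for 2650 - a² a perfect square: first hit at a = 7: 2650 - 49 = 2601 = 51².
2650 = 7² + 51² = 49 + 2601 ✓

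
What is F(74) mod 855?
172

Matrix identity: Q^n = [[F_(n+1), F_n], [F_n, F_(n-1)]] with Q = [[1,1],[1,0]].
n = 74 = 1001010₂. Square-and-multiply, entries mod 855:
Q^1 = [[1,1],[1,0]]
Q^2 = (Q^1)² = [[2,1],[1,1]]
Q^4 = (Q^2)² = [[5,3],[3,2]]
Q^9 = (Q^4)²·Q = [[55,34],[34,21]]
Q^18 = (Q^9)² = [[761,19],[19,742]]
Q^37 = (Q^18)²·Q = [[134,647],[647,342]]
Q^74 = (Q^37)² = [[515,172],[172,343]]
F_74 mod 855 = Q^74[0][1] = 172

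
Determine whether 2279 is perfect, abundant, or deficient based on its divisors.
deficient

Proper divisors of 2279: sum = 1 + 43 + 53 = 97
Since 97 < 2279, 2279 is deficient.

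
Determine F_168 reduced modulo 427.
161

Matrix identity: Q^n = [[F_(n+1), F_n], [F_n, F_(n-1)]] with Q = [[1,1],[1,0]].
n = 168 = 10101000₂. Square-and-multiply, entries mod 427:
Q^1 = [[1,1],[1,0]]
Q^2 = (Q^1)² = [[2,1],[1,1]]
Q^5 = (Q^2)²·Q = [[8,5],[5,3]]
Q^10 = (Q^5)² = [[89,55],[55,34]]
Q^21 = (Q^10)²·Q = [[204,271],[271,360]]
Q^42 = (Q^21)² = [[194,405],[405,216]]
Q^84 = (Q^42)² = [[117,374],[374,170]]
Q^168 = (Q^84)² = [[272,161],[161,111]]
F_168 mod 427 = Q^168[0][1] = 161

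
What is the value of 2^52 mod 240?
16

Repeated squaring. Binary of 52 = 110100.
2^1 ≡ 2 (mod 240); 2^2 ≡ 4 (mod 240); 2^4 ≡ 16 (mod 240); 2^8 ≡ 16 (mod 240); 2^16 ≡ 16 (mod 240); 2^32 ≡ 16 (mod 240)
2^52 = 2^4 × 2^16 × 2^32 ≡ 16 (mod 240)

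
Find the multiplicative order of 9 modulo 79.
39

79 is prime, so ord(9) divides φ(79) = 78.
Divisors of 78: 1, 2, 3, 6, 13, 26, 39, 78.
Repeated squaring: 9^1 ≡ 9, 9^2 ≡ 2, 9^4 ≡ 4, 9^8 ≡ 16, 9^16 ≡ 19, 9^32 ≡ 45, 9^64 ≡ 50 (mod 79).
Test 9^d mod 79 for each divisor d in increasing order:
9^1 ≡ 9
9^2 ≡ 2
9^3 = 9^2·9^1 ≡ 18
9^6 = 9^4·9^2 ≡ 8
9^13 = 9^8·9^4·9^1 ≡ 23
9^26 = 9^16·9^8·9^2 ≡ 55
9^39 = 9^32·9^4·9^2·9^1 ≡ 1  ← first divisor giving 1
The order is 39.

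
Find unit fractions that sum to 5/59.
1/12 + 1/708

Greedy algorithm:
5/59: ceiling(59/5) = 12, use 1/12
1/708: ceiling(708/1) = 708, use 1/708
Result: 5/59 = 1/12 + 1/708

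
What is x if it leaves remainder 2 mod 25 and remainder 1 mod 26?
27

Using Chinese Remainder Theorem:
M = 25 × 26 = 650
M1 = 26, M2 = 25
y1 = 26^(-1) mod 25 = 1
y2 = 25^(-1) mod 26 = 25
x = (2×26×1 + 1×25×25) mod 650 = 27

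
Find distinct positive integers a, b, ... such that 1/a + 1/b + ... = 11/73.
1/7 + 1/128 + 1/65408

Greedy algorithm:
11/73: ceiling(73/11) = 7, use 1/7
4/511: ceiling(511/4) = 128, use 1/128
1/65408: ceiling(65408/1) = 65408, use 1/65408
Result: 11/73 = 1/7 + 1/128 + 1/65408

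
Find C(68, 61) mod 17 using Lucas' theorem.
0

Using Lucas' theorem:
Write n=68 and k=61 in base 17:
n in base 17: [4, 0]
k in base 17: [3, 10]
C(68,61) mod 17 = ∏ C(n_i, k_i) mod 17
Digit binomials (mod 17): C(4,3) = 4; C(0,10) = 0 (k_i > n_i)
Product: 4 × 0 = 0 ≡ 0 (mod 17)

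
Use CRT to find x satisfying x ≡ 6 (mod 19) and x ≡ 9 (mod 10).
139

Using Chinese Remainder Theorem:
M = 19 × 10 = 190
M1 = 10, M2 = 19
y1 = 10^(-1) mod 19 = 2
y2 = 19^(-1) mod 10 = 9
x = (6×10×2 + 9×19×9) mod 190 = 139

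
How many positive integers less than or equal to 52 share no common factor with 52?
24

52 = 2^2 × 13
φ(n) = n × ∏(1 - 1/p) for each prime p dividing n
φ(52) = 52 × (1 - 1/2) × (1 - 1/13) = 24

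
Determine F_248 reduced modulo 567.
462

Matrix identity: Q^n = [[F_(n+1), F_n], [F_n, F_(n-1)]] with Q = [[1,1],[1,0]].
n = 248 = 11111000₂. Square-and-multiply, entries mod 567:
Q^1 = [[1,1],[1,0]]
Q^3 = (Q^1)²·Q = [[3,2],[2,1]]
Q^7 = (Q^3)²·Q = [[21,13],[13,8]]
Q^15 = (Q^7)²·Q = [[420,43],[43,377]]
Q^31 = (Q^15)²·Q = [[462,211],[211,251]]
Q^62 = (Q^31)² = [[547,188],[188,359]]
Q^124 = (Q^62)² = [[23,228],[228,362]]
Q^248 = (Q^124)² = [[349,462],[462,454]]
F_248 mod 567 = Q^248[0][1] = 462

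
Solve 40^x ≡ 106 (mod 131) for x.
43

Baby-step giant-step with step n = ⌈√131⌉ = 12.
Baby steps 40^j mod 131 (j:value) for j=0..11: 0:1, 1:40, 2:28, 3:72, 4:129, 5:51, 6:75, 7:118, 8:4, 9:29, 10:112, 11:26.
Giant-step multiplier: 40^(-12) ≡ 40^(130-12) = 40^118 ≡ 49 (mod 131).
Giant steps γ_i = 106·49^i mod 131: γ_0=106, γ_1=85, γ_2=104, γ_3=118 (in table at j=7).
x = i·n + j = 3·12 + 7 = 43.
Check: 40^43 ≡ 106 (mod 131).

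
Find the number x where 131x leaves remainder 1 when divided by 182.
157

gcd(131, 182) = 1, so the inverse exists.
Extended Euclidean algorithm on (182, 131):
182 = 1 × 131 + 51  ⟹  51 = (1)·182 + (-1)·131
131 = 2 × 51 + 29  ⟹  29 = (-2)·182 + (3)·131
51 = 1 × 29 + 22  ⟹  22 = (3)·182 + (-4)·131
29 = 1 × 22 + 7  ⟹  7 = (-5)·182 + (7)·131
22 = 3 × 7 + 1  ⟹  1 = (18)·182 + (-25)·131
So (-25)·131 ≡ 1 (mod 182), i.e. 131^(-1) ≡ -25 ≡ 157 (mod 182).
Check: 131 × 157 = 20567 ≡ 1 (mod 182)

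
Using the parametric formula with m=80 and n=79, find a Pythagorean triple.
(159, 12640, 12641)

Euclid's formula: a = m² - n², b = 2mn, c = m² + n²
m = 80, n = 79
a = 80² - 79² = 6400 - 6241 = 159
b = 2 × 80 × 79 = 12640
c = 80² + 79² = 6400 + 6241 = 12641
Verification: 159² + 12640² = 25281 + 159769600 = 159794881 = 12641² ✓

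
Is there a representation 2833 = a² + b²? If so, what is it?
23² + 48² (a=23, b=48)

Factorization: 2833 = 2833
By Fermat: n is sum of two squares iff every prime p ≡ 3 (mod 4) appears to even power.
All primes ≡ 3 (mod 4) appear to even power.
Search a = 0, 1, 2, … for 2833 - a² a perfect square: first hit at a = 23: 2833 - 529 = 2304 = 48².
2833 = 23² + 48² = 529 + 2304 ✓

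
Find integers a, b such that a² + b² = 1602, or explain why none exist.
9² + 39² (a=9, b=39)

Factorization: 1602 = 2 × 3^2 × 89
By Fermat: n is sum of two squares iff every prime p ≡ 3 (mod 4) appears to even power.
All primes ≡ 3 (mod 4) appear to even power.
Search a = 0, 1, 2, … for 1602 - a² a perfect square: first hit at a = 9: 1602 - 81 = 1521 = 39².
1602 = 9² + 39² = 81 + 1521 ✓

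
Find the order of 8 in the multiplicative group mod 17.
8

17 is prime, so ord(8) divides φ(17) = 16.
Divisors of 16: 1, 2, 4, 8, 16.
Repeated squaring: 8^1 ≡ 8, 8^2 ≡ 13, 8^4 ≡ 16, 8^8 ≡ 1, 8^16 ≡ 1 (mod 17).
Test 8^d mod 17 for each divisor d in increasing order:
8^1 ≡ 8
8^2 ≡ 13
8^4 ≡ 16
8^8 ≡ 1  ← first divisor giving 1
The order is 8.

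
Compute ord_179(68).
89

179 is prime, so ord(68) divides φ(179) = 178.
Divisors of 178: 1, 2, 89, 178.
Repeated squaring: 68^1 ≡ 68, 68^2 ≡ 149, 68^4 ≡ 5, 68^8 ≡ 25, 68^16 ≡ 88, 68^32 ≡ 47, 68^64 ≡ 61, 68^128 ≡ 141 (mod 179).
Test 68^d mod 179 for each divisor d in increasing order:
68^1 ≡ 68
68^2 ≡ 149
68^89 = 68^64·68^16·68^8·68^1 ≡ 1  ← first divisor giving 1
The order is 89.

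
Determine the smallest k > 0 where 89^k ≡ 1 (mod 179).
89

179 is prime, so ord(89) divides φ(179) = 178.
Divisors of 178: 1, 2, 89, 178.
Repeated squaring: 89^1 ≡ 89, 89^2 ≡ 45, 89^4 ≡ 56, 89^8 ≡ 93, 89^16 ≡ 57, 89^32 ≡ 27, 89^64 ≡ 13, 89^128 ≡ 169 (mod 179).
Test 89^d mod 179 for each divisor d in increasing order:
89^1 ≡ 89
89^2 ≡ 45
89^89 = 89^64·89^16·89^8·89^1 ≡ 1  ← first divisor giving 1
The order is 89.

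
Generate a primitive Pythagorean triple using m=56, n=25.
(2511, 2800, 3761)

Euclid's formula: a = m² - n², b = 2mn, c = m² + n²
m = 56, n = 25
a = 56² - 25² = 3136 - 625 = 2511
b = 2 × 56 × 25 = 2800
c = 56² + 25² = 3136 + 625 = 3761
Verification: 2511² + 2800² = 6305121 + 7840000 = 14145121 = 3761² ✓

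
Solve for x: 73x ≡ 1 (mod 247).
44

gcd(73, 247) = 1, so the inverse exists.
Extended Euclidean algorithm on (247, 73):
247 = 3 × 73 + 28  ⟹  28 = (1)·247 + (-3)·73
73 = 2 × 28 + 17  ⟹  17 = (-2)·247 + (7)·73
28 = 1 × 17 + 11  ⟹  11 = (3)·247 + (-10)·73
17 = 1 × 11 + 6  ⟹  6 = (-5)·247 + (17)·73
11 = 1 × 6 + 5  ⟹  5 = (8)·247 + (-27)·73
6 = 1 × 5 + 1  ⟹  1 = (-13)·247 + (44)·73
So (44)·73 ≡ 1 (mod 247), i.e. 73^(-1) ≡ 44 (mod 247).
Check: 73 × 44 = 3212 ≡ 1 (mod 247)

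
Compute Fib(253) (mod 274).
161

Matrix identity: Q^n = [[F_(n+1), F_n], [F_n, F_(n-1)]] with Q = [[1,1],[1,0]].
n = 253 = 11111101₂. Square-and-multiply, entries mod 274:
Q^1 = [[1,1],[1,0]]
Q^3 = (Q^1)²·Q = [[3,2],[2,1]]
Q^7 = (Q^3)²·Q = [[21,13],[13,8]]
Q^15 = (Q^7)²·Q = [[165,62],[62,103]]
Q^31 = (Q^15)²·Q = [[9,107],[107,176]]
Q^63 = (Q^31)²·Q = [[89,22],[22,67]]
Q^126 = (Q^63)² = [[185,144],[144,41]]
Q^253 = (Q^126)²·Q = [[99,161],[161,212]]
F_253 mod 274 = Q^253[0][1] = 161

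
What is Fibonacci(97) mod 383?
363

Matrix identity: Q^n = [[F_(n+1), F_n], [F_n, F_(n-1)]] with Q = [[1,1],[1,0]].
n = 97 = 1100001₂. Square-and-multiply, entries mod 383:
Q^1 = [[1,1],[1,0]]
Q^3 = (Q^1)²·Q = [[3,2],[2,1]]
Q^6 = (Q^3)² = [[13,8],[8,5]]
Q^12 = (Q^6)² = [[233,144],[144,89]]
Q^24 = (Q^12)² = [[340,25],[25,315]]
Q^48 = (Q^24)² = [[176,289],[289,270]]
Q^97 = (Q^48)²·Q = [[186,363],[363,206]]
F_97 mod 383 = Q^97[0][1] = 363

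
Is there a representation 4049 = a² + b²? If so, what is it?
32² + 55² (a=32, b=55)

Factorization: 4049 = 4049
By Fermat: n is sum of two squares iff every prime p ≡ 3 (mod 4) appears to even power.
All primes ≡ 3 (mod 4) appear to even power.
Search a = 0, 1, 2, … for 4049 - a² a perfect square: first hit at a = 32: 4049 - 1024 = 3025 = 55².
4049 = 32² + 55² = 1024 + 3025 ✓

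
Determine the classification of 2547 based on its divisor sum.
deficient

Proper divisors of 2547: sum = 1 + 3 + 9 + 283 + 849 = 1145
Since 1145 < 2547, 2547 is deficient.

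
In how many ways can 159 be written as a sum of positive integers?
97662728555

p(n) counts ways to write n as a sum of positive integers (order ignored).
Euler's pentagonal recurrence: p(k) = p(k-1) + p(k-2) - p(k-5) - p(k-7) + p(k-12) + p(k-15) - ... (offsets j(3j∓1)/2, signs ++--, p(0)=1, p(<0)=0).
DP table for k = 0..158: p(0)=1, p(1)=1, p(2)=2, p(3)=3, p(4)=5, p(5)=7, p(6)=11, p(7)=15, p(8)=22, p(9)=30, p(10)=42, p(11)=56, p(12)=77, p(13)=101, p(14)=135, p(15)=176, p(16)=231, p(17)=297, p(18)=385, p(19)=490, p(20)=627, p(21)=792, p(22)=1002, p(23)=1255, p(24)=1575, p(25)=1958, p(26)=2436, p(27)=3010, p(28)=3718, p(29)=4565, p(30)=5604, p(31)=6842, p(32)=8349, p(33)=10143, p(34)=12310, p(35)=14883, p(36)=17977, p(37)=21637, p(38)=26015, p(39)=31185, p(40)=37338, p(41)=44583, p(42)=53174, p(43)=63261, p(44)=75175, p(45)=89134, p(46)=105558, p(47)=124754, p(48)=147273, p(49)=173525, p(50)=204226, p(51)=239943, p(52)=281589, p(53)=329931, p(54)=386155, p(55)=451276, p(56)=526823, p(57)=614154, p(58)=715220, p(59)=831820, p(60)=966467, p(61)=1121505, p(62)=1300156, p(63)=1505499, p(64)=1741630, p(65)=2012558, p(66)=2323520, p(67)=2679689, p(68)=3087735, p(69)=3554345, p(70)=4087968, p(71)=4697205, p(72)=5392783, p(73)=6185689, p(74)=7089500, p(75)=8118264, p(76)=9289091, p(77)=10619863, p(78)=12132164, p(79)=13848650, p(80)=15796476, p(81)=18004327, p(82)=20506255, p(83)=23338469, p(84)=26543660, p(85)=30167357, p(86)=34262962, p(87)=38887673, p(88)=44108109, p(89)=49995925, p(90)=56634173, p(91)=64112359, p(92)=72533807, p(93)=82010177, p(94)=92669720, p(95)=104651419, p(96)=118114304, p(97)=133230930, p(98)=150198136, p(99)=169229875, p(100)=190569292, p(101)=214481126, p(102)=241265379, p(103)=271248950, p(104)=304801365, p(105)=342325709, p(106)=384276336, p(107)=431149389, p(108)=483502844, p(109)=541946240, p(110)=607163746, p(111)=679903203, p(112)=761002156, p(113)=851376628, p(114)=952050665, p(115)=1064144451, p(116)=1188908248, p(117)=1327710076, p(118)=1482074143, p(119)=1653668665, p(120)=1844349560, p(121)=2056148051, p(122)=2291320912, p(123)=2552338241, p(124)=2841940500, p(125)=3163127352, p(126)=3519222692, p(127)=3913864295, p(128)=4351078600, p(129)=4835271870, p(130)=5371315400, p(131)=5964539504, p(132)=6620830889, p(133)=7346629512, p(134)=8149040695, p(135)=9035836076, p(136)=10015581680, p(137)=11097645016, p(138)=12292341831, p(139)=13610949895, p(140)=15065878135, p(141)=16670689208, p(142)=18440293320, p(143)=20390982757, p(144)=22540654445, p(145)=24908858009, p(146)=27517052599, p(147)=30388671978, p(148)=33549419497, p(149)=37027355200, p(150)=40853235313, p(151)=45060624582, p(152)=49686288421, p(153)=54770336324, p(154)=60356673280, p(155)=66493182097, p(156)=73232243759, p(157)=80630964769, p(158)=88751778802.
Final step: p(159) = p(158) + p(157) - p(154) - p(152) + p(147) + p(144) - p(137) - p(133) + p(124) + p(119) - p(108) - p(102) + p(89) + p(82) - p(67) - p(59) + p(42) + p(33) - p(14) - p(4)
= 88751778802 + 80630964769 - 60356673280 - 49686288421 + 30388671978 + 22540654445 - 11097645016 - 7346629512 + 2841940500 + 1653668665 - 483502844 - 241265379 + 49995925 + 20506255 - 2679689 - 831820 + 53174 + 10143 - 135 - 5
= 97662728555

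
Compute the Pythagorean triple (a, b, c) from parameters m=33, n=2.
(1085, 132, 1093)

Euclid's formula: a = m² - n², b = 2mn, c = m² + n²
m = 33, n = 2
a = 33² - 2² = 1089 - 4 = 1085
b = 2 × 33 × 2 = 132
c = 33² + 2² = 1089 + 4 = 1093
Verification: 1085² + 132² = 1177225 + 17424 = 1194649 = 1093² ✓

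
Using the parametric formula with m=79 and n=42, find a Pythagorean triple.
(4477, 6636, 8005)

Euclid's formula: a = m² - n², b = 2mn, c = m² + n²
m = 79, n = 42
a = 79² - 42² = 6241 - 1764 = 4477
b = 2 × 79 × 42 = 6636
c = 79² + 42² = 6241 + 1764 = 8005
Verification: 4477² + 6636² = 20043529 + 44036496 = 64080025 = 8005² ✓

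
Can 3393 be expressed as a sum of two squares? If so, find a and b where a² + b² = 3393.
12² + 57² (a=12, b=57)

Factorization: 3393 = 3^2 × 13 × 29
By Fermat: n is sum of two squares iff every prime p ≡ 3 (mod 4) appears to even power.
All primes ≡ 3 (mod 4) appear to even power.
Search a = 0, 1, 2, … for 3393 - a² a perfect square: first hit at a = 12: 3393 - 144 = 3249 = 57².
3393 = 12² + 57² = 144 + 3249 ✓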